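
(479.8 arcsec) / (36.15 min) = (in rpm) 1.024e-05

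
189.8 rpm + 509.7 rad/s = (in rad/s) 529.6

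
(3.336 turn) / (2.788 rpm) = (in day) 0.0008309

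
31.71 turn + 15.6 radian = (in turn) 34.19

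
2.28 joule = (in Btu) 0.002161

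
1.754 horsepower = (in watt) 1308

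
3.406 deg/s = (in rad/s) 0.05945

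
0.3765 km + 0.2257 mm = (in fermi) 3.765e+17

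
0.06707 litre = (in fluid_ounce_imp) 2.361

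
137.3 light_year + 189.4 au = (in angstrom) 1.299e+28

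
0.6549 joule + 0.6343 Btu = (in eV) 4.181e+21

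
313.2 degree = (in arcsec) 1.128e+06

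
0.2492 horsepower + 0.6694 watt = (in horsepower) 0.2501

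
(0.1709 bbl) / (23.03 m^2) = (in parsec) 3.823e-20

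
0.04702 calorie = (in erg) 1.967e+06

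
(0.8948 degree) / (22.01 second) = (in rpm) 0.006776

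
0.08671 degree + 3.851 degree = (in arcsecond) 1.418e+04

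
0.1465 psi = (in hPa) 10.1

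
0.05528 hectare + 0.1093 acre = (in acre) 0.2459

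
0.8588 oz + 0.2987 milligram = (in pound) 0.05368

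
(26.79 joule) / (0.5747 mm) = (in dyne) 4.662e+09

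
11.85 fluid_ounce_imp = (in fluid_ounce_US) 11.39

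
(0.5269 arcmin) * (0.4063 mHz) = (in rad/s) 6.227e-08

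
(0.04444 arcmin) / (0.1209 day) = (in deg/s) 7.091e-08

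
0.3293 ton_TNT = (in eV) 8.599e+27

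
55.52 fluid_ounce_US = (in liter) 1.642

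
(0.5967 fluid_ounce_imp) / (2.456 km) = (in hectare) 6.903e-13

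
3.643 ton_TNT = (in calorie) 3.643e+09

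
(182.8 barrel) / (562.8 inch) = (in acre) 0.0005024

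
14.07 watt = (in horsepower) 0.01887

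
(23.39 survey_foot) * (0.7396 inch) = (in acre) 3.309e-05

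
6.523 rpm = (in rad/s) 0.6831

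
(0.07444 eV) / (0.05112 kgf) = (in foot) 7.805e-20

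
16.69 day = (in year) 0.04573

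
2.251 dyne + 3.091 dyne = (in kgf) 5.447e-06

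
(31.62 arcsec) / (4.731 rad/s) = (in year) 1.027e-12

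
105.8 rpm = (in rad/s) 11.08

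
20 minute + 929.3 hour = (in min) 5.578e+04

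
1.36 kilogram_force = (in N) 13.34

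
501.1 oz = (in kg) 14.21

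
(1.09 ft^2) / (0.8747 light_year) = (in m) 1.224e-17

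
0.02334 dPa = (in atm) 2.303e-08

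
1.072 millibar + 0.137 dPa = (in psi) 0.01555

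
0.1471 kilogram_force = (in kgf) 0.1471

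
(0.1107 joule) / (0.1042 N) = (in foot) 3.485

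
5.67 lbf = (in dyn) 2.522e+06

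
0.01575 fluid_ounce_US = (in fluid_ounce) 0.01575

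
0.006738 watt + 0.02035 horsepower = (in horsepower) 0.02036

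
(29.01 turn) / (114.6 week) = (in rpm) 2.511e-05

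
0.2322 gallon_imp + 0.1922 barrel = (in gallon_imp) 6.954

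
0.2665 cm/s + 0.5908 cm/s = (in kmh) 0.03086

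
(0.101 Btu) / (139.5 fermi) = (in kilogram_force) 7.789e+13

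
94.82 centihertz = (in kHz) 0.0009482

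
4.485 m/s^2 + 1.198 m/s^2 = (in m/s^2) 5.683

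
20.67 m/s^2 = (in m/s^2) 20.67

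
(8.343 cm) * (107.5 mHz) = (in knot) 0.01743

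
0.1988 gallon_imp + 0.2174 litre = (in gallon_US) 0.2962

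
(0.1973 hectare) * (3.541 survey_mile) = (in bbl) 7.072e+07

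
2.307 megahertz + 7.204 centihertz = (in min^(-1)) 1.384e+08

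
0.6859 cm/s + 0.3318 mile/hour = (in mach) 0.0004558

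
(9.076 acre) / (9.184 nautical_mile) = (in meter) 2.159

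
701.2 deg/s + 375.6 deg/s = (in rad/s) 18.79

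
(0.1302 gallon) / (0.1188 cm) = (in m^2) 0.4149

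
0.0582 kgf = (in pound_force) 0.1283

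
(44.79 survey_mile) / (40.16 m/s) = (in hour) 0.4986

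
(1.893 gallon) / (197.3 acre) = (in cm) 8.975e-07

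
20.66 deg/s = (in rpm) 3.443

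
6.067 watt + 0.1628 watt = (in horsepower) 0.008354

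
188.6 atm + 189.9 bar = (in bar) 381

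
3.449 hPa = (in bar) 0.003449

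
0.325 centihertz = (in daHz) 0.000325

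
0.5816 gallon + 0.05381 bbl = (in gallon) 2.842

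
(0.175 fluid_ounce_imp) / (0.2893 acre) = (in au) 2.839e-20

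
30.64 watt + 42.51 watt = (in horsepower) 0.0981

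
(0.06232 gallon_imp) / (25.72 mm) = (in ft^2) 0.1186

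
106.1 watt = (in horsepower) 0.1423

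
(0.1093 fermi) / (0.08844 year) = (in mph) 8.766e-23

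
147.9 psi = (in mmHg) 7649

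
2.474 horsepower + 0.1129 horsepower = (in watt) 1929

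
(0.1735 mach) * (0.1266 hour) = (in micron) 2.692e+10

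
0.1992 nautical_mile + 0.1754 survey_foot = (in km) 0.369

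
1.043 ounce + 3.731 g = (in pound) 0.07341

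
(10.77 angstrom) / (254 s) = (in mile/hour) 9.485e-12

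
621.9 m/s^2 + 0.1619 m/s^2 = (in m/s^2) 622.1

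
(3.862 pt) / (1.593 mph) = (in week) 3.163e-09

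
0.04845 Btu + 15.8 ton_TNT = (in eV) 4.126e+29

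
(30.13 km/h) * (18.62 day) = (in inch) 5.301e+08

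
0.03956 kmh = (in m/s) 0.01099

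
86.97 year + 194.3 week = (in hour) 7.945e+05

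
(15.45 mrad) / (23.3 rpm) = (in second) 0.006332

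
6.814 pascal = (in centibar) 0.006814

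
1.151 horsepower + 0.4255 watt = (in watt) 858.7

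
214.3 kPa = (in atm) 2.115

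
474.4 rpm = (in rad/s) 49.68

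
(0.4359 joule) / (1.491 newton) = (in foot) 0.9592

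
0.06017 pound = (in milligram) 2.729e+04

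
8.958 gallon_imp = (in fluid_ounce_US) 1377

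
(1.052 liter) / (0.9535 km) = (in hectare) 1.103e-10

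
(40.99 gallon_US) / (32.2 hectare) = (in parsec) 1.562e-23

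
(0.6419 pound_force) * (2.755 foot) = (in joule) 2.398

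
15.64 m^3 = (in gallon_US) 4132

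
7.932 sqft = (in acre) 0.0001821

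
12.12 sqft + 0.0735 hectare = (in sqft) 7924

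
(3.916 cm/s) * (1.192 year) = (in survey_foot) 4.83e+06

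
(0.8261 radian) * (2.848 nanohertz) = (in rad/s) 2.353e-09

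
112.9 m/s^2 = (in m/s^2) 112.9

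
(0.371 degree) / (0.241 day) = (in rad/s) 3.11e-07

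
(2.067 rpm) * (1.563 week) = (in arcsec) 4.221e+10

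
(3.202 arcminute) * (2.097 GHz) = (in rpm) 1.865e+07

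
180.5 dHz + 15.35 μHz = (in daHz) 1.805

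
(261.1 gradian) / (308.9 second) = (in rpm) 0.1268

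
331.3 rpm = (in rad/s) 34.69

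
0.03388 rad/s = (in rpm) 0.3235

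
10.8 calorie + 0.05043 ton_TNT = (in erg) 2.11e+15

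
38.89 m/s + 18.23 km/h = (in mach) 0.1291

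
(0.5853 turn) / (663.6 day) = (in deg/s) 3.675e-06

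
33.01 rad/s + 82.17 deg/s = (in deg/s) 1974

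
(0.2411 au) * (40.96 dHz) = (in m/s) 1.477e+11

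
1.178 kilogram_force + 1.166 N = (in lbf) 2.859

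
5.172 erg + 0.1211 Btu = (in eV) 7.975e+20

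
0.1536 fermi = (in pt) 4.354e-13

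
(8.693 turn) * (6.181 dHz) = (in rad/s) 33.76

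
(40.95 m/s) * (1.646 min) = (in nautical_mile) 2.184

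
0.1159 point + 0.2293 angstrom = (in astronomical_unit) 2.733e-16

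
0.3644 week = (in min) 3673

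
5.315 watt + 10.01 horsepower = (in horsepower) 10.02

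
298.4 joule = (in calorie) 71.32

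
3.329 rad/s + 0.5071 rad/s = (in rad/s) 3.836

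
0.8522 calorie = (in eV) 2.225e+19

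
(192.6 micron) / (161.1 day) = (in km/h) 4.981e-11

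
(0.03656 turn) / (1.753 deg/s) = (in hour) 0.002086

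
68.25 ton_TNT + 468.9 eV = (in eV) 1.782e+30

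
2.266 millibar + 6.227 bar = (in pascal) 6.229e+05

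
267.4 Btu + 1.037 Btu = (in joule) 2.832e+05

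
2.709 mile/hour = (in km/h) 4.36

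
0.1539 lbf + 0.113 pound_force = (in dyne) 1.187e+05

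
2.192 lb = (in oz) 35.07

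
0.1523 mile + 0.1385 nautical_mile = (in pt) 1.422e+06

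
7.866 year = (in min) 4.134e+06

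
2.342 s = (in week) 3.872e-06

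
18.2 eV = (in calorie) 6.969e-19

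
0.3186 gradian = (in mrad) 5.005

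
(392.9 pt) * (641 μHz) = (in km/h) 0.0003198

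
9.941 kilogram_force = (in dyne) 9.749e+06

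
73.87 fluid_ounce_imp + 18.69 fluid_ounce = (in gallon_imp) 0.5833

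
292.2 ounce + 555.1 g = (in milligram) 8.839e+06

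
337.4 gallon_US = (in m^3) 1.277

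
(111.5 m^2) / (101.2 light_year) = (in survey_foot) 3.821e-16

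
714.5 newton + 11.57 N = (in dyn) 7.261e+07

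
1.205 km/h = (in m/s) 0.3347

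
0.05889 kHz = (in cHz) 5889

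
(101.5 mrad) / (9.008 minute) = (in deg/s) 0.01076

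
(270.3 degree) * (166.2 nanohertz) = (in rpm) 7.487e-06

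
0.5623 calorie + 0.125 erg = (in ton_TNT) 5.623e-10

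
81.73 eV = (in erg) 1.309e-10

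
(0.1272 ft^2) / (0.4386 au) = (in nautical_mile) 9.725e-17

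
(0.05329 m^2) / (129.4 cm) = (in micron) 4.118e+04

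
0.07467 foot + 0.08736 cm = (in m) 0.02363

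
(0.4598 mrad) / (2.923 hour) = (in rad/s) 4.37e-08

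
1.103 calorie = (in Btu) 0.004374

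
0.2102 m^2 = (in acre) 5.194e-05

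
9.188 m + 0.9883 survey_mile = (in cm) 1.6e+05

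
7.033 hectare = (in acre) 17.38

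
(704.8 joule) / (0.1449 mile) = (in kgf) 0.3082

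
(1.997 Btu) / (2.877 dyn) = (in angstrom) 7.323e+17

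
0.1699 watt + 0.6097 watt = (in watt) 0.7796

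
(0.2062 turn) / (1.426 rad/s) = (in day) 1.052e-05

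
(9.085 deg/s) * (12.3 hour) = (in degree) 4.023e+05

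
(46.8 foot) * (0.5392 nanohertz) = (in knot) 1.495e-08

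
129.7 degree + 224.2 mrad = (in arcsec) 5.132e+05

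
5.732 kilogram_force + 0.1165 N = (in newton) 56.33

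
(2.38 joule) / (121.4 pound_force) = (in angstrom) 4.407e+07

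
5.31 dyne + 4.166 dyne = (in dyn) 9.476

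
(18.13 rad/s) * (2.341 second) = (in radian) 42.44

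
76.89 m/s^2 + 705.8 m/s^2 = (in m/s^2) 782.7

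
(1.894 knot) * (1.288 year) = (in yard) 4.328e+07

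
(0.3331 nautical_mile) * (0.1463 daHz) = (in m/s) 902.5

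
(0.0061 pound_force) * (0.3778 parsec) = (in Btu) 2.998e+11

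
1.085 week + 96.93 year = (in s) 3.057e+09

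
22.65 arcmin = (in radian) 0.006589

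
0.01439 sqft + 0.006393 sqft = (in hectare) 1.931e-07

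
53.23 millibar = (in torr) 39.93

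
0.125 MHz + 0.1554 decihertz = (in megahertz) 0.125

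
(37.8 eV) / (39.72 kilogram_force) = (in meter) 1.555e-20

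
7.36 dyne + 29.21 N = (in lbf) 6.567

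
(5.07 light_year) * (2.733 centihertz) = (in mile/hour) 2.932e+15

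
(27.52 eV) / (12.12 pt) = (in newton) 1.031e-15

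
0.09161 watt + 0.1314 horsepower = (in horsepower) 0.1315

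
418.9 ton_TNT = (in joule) 1.753e+12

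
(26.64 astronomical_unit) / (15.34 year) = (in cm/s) 8.238e+05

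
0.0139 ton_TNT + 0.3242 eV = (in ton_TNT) 0.0139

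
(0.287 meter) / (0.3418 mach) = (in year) 7.82e-11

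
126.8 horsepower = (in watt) 9.455e+04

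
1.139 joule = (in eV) 7.109e+18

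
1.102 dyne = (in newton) 1.102e-05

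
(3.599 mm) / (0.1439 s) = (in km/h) 0.09004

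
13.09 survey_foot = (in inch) 157.1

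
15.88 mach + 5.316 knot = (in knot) 1.052e+04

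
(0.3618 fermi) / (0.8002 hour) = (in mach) 3.689e-22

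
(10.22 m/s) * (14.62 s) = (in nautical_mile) 0.08068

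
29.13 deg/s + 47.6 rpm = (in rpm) 52.46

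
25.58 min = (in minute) 25.58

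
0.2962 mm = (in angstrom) 2.962e+06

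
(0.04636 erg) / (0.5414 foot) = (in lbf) 6.316e-09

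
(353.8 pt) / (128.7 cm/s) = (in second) 0.09698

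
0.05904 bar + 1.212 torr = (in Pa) 6066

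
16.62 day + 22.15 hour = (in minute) 2.526e+04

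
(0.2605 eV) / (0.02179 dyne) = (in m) 1.915e-13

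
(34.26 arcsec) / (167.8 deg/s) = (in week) 9.377e-11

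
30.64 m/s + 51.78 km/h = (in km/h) 162.1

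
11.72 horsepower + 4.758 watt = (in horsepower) 11.73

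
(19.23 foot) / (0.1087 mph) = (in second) 120.6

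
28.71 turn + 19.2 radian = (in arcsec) 4.117e+07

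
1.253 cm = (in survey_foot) 0.04111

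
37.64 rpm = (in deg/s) 225.8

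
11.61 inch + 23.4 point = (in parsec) 9.824e-18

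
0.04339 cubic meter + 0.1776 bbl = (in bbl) 0.4505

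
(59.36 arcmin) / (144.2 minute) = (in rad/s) 1.996e-06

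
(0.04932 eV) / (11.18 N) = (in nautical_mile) 3.816e-25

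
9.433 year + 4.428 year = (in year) 13.86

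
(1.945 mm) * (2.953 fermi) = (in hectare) 5.744e-22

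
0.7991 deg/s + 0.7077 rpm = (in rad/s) 0.08806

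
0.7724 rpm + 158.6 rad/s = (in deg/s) 9092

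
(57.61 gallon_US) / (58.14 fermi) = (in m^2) 3.751e+12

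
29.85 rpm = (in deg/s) 179.1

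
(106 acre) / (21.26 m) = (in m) 2.018e+04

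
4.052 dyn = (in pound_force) 9.109e-06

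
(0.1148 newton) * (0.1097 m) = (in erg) 1.259e+05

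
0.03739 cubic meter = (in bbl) 0.2352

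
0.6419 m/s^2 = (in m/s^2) 0.6419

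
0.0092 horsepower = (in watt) 6.86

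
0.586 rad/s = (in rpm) 5.596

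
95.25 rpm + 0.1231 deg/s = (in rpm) 95.27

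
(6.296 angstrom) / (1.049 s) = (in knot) 1.167e-09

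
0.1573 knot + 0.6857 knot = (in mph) 0.9701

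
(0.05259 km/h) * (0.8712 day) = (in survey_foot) 3608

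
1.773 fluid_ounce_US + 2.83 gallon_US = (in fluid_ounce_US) 364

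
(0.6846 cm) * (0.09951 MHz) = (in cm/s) 6.812e+04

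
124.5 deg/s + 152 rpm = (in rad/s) 18.09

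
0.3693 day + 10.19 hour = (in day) 0.7939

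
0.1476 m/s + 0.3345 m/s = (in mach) 0.001416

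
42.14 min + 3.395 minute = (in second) 2732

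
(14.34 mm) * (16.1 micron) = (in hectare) 2.309e-11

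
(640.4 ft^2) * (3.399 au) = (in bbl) 1.903e+14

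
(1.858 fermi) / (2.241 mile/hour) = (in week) 3.067e-21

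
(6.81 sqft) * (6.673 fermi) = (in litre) 4.222e-12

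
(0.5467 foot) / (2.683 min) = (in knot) 0.002012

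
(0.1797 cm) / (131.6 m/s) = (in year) 4.33e-13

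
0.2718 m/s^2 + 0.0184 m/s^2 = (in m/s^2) 0.2902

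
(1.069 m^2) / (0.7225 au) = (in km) 9.89e-15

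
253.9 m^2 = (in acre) 0.06274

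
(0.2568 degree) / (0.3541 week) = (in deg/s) 1.199e-06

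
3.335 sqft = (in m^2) 0.3098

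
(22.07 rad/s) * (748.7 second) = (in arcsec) 3.408e+09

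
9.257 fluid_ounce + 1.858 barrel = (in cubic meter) 0.2957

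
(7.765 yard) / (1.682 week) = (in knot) 1.357e-05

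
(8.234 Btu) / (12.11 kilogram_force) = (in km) 0.07315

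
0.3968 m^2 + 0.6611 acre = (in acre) 0.6612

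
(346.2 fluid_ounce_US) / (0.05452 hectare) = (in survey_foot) 6.161e-05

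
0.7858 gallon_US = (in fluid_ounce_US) 100.6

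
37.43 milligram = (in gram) 0.03743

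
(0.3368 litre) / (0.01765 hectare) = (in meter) 1.908e-06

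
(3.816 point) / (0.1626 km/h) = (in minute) 0.0004968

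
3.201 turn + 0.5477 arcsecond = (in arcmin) 6.914e+04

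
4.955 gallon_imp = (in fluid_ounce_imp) 792.8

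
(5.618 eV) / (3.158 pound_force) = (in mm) 6.408e-17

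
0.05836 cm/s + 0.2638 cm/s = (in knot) 0.006262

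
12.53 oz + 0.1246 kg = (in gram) 479.8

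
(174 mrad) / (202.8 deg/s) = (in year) 1.559e-09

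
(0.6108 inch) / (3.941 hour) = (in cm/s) 0.0001094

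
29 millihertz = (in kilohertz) 2.9e-05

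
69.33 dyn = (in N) 0.0006933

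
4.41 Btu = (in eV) 2.904e+22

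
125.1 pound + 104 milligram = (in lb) 125.1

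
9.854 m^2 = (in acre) 0.002435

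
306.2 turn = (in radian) 1924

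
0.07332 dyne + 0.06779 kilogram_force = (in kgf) 0.06779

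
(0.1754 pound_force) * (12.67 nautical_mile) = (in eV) 1.143e+23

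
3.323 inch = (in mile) 5.245e-05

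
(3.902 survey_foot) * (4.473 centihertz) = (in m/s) 0.0532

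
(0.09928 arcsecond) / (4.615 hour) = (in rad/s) 2.897e-11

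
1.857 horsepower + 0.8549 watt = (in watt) 1386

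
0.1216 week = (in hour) 20.43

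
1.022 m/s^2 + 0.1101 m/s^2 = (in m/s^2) 1.132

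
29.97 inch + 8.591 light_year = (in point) 2.304e+20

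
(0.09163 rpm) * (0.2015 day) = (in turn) 26.59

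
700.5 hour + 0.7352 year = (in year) 0.8152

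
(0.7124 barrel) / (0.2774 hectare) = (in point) 0.1157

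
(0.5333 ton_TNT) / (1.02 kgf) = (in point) 6.323e+11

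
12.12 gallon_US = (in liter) 45.88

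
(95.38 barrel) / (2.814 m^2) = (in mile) 0.003348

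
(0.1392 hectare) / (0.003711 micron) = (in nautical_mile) 2.025e+08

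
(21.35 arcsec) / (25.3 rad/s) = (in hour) 1.136e-09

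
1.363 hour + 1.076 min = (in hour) 1.381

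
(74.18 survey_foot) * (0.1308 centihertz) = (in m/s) 0.02957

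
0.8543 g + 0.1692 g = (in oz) 0.0361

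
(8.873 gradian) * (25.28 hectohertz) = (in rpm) 3365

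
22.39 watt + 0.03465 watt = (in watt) 22.42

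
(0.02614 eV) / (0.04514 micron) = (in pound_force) 2.086e-14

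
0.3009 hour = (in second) 1083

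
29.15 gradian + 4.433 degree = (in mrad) 535.3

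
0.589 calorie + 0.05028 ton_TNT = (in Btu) 1.994e+05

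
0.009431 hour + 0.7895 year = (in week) 41.17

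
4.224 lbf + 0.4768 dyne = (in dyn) 1.879e+06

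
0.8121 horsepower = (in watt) 605.6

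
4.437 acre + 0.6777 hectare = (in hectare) 2.473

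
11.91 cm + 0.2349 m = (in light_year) 3.742e-17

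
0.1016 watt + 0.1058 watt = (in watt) 0.2074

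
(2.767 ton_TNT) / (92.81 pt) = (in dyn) 3.536e+16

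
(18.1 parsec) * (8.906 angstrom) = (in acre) 1.229e+05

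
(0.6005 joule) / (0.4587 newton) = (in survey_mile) 0.0008135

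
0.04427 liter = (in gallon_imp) 0.009738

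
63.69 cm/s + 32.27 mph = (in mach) 0.04424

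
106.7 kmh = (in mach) 0.08705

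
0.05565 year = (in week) 2.902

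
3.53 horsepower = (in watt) 2632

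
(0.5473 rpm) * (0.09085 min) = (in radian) 0.3124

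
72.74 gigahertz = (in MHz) 7.274e+04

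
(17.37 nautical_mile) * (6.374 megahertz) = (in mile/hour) 4.587e+11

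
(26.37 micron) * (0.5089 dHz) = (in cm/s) 0.0001342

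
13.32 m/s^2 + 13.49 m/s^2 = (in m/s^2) 26.81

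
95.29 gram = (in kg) 0.09529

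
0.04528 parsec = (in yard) 1.528e+15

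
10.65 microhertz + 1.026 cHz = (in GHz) 1.027e-11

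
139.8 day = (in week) 19.97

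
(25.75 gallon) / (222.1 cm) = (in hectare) 4.389e-06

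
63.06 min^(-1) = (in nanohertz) 1.051e+09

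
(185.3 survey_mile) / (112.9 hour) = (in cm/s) 73.37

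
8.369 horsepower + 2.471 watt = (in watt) 6243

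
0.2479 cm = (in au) 1.657e-14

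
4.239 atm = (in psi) 62.3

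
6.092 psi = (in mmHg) 315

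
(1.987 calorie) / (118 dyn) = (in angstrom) 7.045e+13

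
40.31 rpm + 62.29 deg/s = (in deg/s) 304.2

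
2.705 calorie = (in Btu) 0.01073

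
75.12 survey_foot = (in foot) 75.12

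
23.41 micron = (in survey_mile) 1.455e-08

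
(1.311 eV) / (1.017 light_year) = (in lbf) 4.908e-36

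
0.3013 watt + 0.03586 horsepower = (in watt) 27.04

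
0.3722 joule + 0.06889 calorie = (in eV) 4.122e+18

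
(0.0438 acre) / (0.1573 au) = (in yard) 8.238e-09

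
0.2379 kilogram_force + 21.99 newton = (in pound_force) 5.468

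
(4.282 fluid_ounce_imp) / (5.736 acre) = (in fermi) 5.241e+06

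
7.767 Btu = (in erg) 8.195e+10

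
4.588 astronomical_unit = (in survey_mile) 4.265e+08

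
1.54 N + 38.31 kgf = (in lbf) 84.81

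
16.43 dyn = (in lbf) 3.694e-05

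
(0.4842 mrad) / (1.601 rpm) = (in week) 4.775e-09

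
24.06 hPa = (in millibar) 24.06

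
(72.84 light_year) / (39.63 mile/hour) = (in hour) 1.08e+13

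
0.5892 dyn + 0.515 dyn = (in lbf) 2.482e-06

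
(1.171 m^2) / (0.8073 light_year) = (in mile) 9.527e-20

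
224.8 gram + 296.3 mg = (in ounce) 7.94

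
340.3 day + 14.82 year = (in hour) 1.38e+05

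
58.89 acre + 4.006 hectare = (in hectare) 27.84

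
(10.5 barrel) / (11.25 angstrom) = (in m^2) 1.484e+09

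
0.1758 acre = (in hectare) 0.07114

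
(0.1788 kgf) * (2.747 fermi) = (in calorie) 1.151e-15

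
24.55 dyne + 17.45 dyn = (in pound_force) 9.442e-05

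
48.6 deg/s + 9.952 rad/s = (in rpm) 103.1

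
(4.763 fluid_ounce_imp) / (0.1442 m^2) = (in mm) 0.9385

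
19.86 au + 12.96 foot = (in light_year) 0.000314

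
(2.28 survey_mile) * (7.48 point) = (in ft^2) 104.2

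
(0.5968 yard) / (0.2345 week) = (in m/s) 3.848e-06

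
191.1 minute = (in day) 0.1327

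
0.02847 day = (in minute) 41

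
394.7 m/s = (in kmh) 1421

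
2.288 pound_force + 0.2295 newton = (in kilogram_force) 1.061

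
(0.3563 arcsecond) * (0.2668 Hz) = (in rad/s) 4.609e-07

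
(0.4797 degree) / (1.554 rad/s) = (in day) 6.236e-08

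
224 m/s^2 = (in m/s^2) 224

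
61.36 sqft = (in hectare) 0.0005701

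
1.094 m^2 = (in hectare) 0.0001094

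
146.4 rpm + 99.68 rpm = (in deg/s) 1476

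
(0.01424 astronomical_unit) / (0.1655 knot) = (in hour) 6.95e+06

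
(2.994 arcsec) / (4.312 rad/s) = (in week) 5.566e-12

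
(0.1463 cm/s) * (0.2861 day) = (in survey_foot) 118.6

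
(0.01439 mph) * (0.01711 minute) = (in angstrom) 6.604e+07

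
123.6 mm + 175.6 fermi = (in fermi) 1.236e+14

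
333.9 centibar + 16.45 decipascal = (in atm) 3.295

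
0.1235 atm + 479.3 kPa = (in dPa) 4.918e+06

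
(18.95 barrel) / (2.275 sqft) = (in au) 9.529e-11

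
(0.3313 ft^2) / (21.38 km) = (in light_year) 1.522e-22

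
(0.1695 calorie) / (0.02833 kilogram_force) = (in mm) 2553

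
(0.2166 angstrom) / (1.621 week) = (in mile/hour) 4.942e-17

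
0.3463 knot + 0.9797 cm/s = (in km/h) 0.6766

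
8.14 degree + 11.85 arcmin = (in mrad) 145.5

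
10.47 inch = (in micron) 2.659e+05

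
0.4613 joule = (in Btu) 0.0004372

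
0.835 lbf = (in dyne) 3.714e+05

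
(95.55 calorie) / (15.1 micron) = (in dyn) 2.648e+12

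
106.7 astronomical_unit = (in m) 1.596e+13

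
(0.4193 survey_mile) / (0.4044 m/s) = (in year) 5.291e-05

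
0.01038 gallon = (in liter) 0.03929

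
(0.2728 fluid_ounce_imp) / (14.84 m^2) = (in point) 0.001481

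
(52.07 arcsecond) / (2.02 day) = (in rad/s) 1.446e-09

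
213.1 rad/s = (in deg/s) 1.221e+04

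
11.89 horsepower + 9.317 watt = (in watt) 8876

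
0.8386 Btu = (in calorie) 211.5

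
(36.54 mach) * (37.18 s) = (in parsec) 1.499e-11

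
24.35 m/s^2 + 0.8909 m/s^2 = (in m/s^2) 25.24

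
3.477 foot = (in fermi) 1.06e+15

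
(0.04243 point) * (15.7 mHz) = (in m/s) 2.35e-07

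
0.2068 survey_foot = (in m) 0.06303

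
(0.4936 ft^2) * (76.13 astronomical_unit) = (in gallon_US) 1.38e+14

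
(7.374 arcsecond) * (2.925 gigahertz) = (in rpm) 9.986e+05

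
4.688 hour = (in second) 1.688e+04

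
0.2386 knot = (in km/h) 0.4419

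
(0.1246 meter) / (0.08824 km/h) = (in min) 0.08472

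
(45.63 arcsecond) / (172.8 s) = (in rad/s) 1.28e-06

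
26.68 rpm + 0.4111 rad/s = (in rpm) 30.61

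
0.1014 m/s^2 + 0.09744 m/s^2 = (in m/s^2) 0.1988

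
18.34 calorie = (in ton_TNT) 1.834e-08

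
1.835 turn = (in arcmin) 3.964e+04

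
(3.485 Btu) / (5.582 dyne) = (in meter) 6.587e+07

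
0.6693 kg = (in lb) 1.476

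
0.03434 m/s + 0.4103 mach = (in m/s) 139.7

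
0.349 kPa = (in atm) 0.003444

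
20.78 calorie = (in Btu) 0.08241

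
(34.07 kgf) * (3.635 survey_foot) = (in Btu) 0.3509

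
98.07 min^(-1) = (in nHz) 1.634e+09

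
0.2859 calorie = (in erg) 1.196e+07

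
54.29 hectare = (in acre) 134.2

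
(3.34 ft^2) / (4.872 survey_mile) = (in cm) 0.003957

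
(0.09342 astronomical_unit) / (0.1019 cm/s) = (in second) 1.371e+13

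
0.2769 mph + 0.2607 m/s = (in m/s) 0.3845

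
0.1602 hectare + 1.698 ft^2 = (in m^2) 1602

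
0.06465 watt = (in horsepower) 8.67e-05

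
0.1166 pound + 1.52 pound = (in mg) 7.423e+05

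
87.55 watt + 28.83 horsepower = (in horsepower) 28.95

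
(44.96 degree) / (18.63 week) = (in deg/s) 3.99e-06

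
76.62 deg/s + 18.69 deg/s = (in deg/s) 95.31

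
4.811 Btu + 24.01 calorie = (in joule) 5176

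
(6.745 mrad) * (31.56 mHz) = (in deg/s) 0.0122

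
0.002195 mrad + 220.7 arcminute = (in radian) 0.0642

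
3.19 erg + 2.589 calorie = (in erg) 1.083e+08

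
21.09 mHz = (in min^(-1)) 1.265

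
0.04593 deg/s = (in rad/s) 0.0008016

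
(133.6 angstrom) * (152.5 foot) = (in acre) 1.535e-10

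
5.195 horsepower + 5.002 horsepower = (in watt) 7604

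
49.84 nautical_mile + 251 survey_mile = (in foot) 1.628e+06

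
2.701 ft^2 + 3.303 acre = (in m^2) 1.337e+04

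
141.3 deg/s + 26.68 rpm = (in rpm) 50.23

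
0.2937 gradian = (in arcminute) 15.86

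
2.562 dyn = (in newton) 2.562e-05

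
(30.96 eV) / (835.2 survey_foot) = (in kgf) 1.987e-21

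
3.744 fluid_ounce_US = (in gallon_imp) 0.02436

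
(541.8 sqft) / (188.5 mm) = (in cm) 2.67e+04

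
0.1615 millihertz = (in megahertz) 1.615e-10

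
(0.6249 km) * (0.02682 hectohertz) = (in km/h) 6034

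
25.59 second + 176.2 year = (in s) 5.557e+09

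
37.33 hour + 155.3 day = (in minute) 2.259e+05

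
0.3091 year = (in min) 1.625e+05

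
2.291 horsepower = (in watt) 1708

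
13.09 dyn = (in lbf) 2.943e-05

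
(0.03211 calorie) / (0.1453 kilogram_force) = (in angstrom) 9.429e+08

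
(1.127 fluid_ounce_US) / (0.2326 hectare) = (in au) 9.578e-20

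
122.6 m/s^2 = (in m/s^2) 122.6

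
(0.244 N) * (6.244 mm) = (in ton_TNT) 3.641e-13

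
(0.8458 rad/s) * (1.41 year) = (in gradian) 2.394e+09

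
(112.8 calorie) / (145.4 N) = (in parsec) 1.052e-16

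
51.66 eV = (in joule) 8.277e-18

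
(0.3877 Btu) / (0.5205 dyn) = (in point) 2.228e+11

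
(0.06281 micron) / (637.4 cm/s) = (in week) 1.629e-14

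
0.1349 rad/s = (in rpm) 1.288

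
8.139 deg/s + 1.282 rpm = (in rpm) 2.639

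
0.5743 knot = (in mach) 0.0008677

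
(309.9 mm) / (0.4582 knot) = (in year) 4.169e-08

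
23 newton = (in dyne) 2.3e+06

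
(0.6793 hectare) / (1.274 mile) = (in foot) 10.87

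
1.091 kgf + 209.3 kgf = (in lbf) 463.8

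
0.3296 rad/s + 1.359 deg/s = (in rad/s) 0.3533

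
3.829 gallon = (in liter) 14.49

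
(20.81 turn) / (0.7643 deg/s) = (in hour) 2.723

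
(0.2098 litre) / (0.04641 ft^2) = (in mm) 48.66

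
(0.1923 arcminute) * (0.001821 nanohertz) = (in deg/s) 5.836e-15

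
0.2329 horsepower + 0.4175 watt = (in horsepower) 0.2335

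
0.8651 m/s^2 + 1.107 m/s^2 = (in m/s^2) 1.972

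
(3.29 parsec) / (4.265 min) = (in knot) 7.711e+14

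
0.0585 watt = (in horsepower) 7.845e-05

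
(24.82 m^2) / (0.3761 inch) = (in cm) 2.598e+05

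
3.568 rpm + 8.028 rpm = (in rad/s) 1.214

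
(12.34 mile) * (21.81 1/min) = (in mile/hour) 1.615e+04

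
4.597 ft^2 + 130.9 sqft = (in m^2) 12.59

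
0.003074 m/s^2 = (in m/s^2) 0.003074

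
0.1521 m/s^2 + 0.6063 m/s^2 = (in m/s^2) 0.7584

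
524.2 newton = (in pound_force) 117.8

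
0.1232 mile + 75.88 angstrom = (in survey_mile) 0.1232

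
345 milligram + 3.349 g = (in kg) 0.003694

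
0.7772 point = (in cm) 0.02742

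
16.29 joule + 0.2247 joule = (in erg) 1.651e+08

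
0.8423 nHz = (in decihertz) 8.423e-09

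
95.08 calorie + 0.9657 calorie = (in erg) 4.019e+09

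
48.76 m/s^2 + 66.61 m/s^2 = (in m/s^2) 115.4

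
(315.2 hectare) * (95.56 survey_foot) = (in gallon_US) 2.425e+10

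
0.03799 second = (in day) 4.397e-07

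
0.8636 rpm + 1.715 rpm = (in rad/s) 0.27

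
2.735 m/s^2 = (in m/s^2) 2.735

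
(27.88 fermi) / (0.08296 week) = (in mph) 1.243e-18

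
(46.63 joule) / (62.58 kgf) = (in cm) 7.598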